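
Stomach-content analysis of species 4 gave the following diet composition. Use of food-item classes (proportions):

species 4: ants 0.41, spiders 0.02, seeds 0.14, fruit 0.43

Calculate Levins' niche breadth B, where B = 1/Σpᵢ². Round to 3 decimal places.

Σpᵢ² = 0.41² + 0.02² + 0.14² + 0.43² = 0.1681 + 0.0004 + 0.0196 + 0.1849 = 0.3730
B = 1 / 0.3730 = 2.68097

2.681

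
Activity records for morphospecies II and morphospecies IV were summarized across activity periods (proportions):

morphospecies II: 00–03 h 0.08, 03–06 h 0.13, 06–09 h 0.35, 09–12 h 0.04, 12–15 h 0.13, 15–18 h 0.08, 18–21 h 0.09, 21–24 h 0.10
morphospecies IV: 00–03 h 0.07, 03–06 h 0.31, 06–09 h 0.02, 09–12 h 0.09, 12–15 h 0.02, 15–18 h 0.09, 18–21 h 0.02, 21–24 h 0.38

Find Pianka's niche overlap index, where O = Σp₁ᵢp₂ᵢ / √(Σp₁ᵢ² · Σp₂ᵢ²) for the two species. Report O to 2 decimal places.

Σ p₁ᵢp₂ᵢ = 0.0056 + 0.0403 + 0.0070 + 0.0036 + 0.0026 + 0.0072 + 0.0018 + 0.0380 = 0.1061
Σp_1ᵢ² = 0.08² + 0.13² + 0.35² + 0.04² + 0.13² + 0.08² + 0.09² + 0.10² = 0.0064 + 0.0169 + 0.1225 + 0.0016 + 0.0169 + 0.0064 + 0.0081 + 0.0100 = 0.1888
Σp_2ᵢ² = 0.07² + 0.31² + 0.02² + 0.09² + 0.02² + 0.09² + 0.02² + 0.38² = 0.0049 + 0.0961 + 0.0004 + 0.0081 + 0.0004 + 0.0081 + 0.0004 + 0.1444 = 0.2628
O = 0.1061 / √(0.1888 × 0.2628) = 0.1061 / 0.22275 = 0.4763

0.48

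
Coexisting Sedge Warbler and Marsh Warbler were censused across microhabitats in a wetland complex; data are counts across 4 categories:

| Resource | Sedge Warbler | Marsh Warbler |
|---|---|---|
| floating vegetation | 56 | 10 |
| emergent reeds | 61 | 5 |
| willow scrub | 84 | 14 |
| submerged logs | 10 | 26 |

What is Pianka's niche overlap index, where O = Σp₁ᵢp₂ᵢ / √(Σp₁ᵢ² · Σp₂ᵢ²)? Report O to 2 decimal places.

0.62

Proportions for Sedge Warbler (n=211): 56/211=0.2654, 61/211=0.2891, 84/211=0.3981, 10/211=0.0474
Proportions for Marsh Warbler (n=55): 10/55=0.1818, 5/55=0.0909, 14/55=0.2545, 26/55=0.4727
Σ p₁ᵢp₂ᵢ = 0.048250 + 0.026279 + 0.101316 + 0.022406 = 0.198251
Σp_1ᵢ² = 0.2654² + 0.2891² + 0.3981² + 0.0474² = 0.070437 + 0.083579 + 0.158484 + 0.002247 = 0.314747
Σp_2ᵢ² = 0.1818² + 0.0909² + 0.2545² + 0.4727² = 0.033051 + 0.008263 + 0.064770 + 0.223445 = 0.329529
O = 0.198251 / √(0.314747 × 0.329529) = 0.198251 / 0.3220532 = 0.6156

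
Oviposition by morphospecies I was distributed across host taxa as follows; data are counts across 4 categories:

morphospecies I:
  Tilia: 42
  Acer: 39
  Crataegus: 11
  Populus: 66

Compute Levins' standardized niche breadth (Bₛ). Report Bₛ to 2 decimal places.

Proportions for morphospecies I (n=158): 42/158=0.2658, 39/158=0.2468, 11/158=0.0696, 66/158=0.4177
Σpᵢ² = 0.2658² + 0.2468² + 0.0696² + 0.4177² = 0.070650 + 0.060910 + 0.004844 + 0.174473 = 0.310877
B = 1 / 0.310877 = 3.2167
Bₛ = (B − 1)/(n − 1) = (3.2167 − 1)/(4 − 1) = 2.2167/3 = 0.7389

0.74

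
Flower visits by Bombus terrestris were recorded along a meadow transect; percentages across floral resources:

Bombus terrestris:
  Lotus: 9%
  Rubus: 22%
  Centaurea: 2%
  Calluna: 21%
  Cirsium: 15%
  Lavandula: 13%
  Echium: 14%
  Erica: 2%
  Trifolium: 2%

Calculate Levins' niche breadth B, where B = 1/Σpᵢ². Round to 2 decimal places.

Convert percentages to proportions (divide by 100).
Σpᵢ² = 0.09² + 0.22² + 0.02² + 0.21² + 0.15² + 0.13² + 0.14² + 0.02² + 0.02² = 0.0081 + 0.0484 + 0.0004 + 0.0441 + 0.0225 + 0.0169 + 0.0196 + 0.0004 + 0.0004 = 0.1608
B = 1 / 0.1608 = 6.2189

6.22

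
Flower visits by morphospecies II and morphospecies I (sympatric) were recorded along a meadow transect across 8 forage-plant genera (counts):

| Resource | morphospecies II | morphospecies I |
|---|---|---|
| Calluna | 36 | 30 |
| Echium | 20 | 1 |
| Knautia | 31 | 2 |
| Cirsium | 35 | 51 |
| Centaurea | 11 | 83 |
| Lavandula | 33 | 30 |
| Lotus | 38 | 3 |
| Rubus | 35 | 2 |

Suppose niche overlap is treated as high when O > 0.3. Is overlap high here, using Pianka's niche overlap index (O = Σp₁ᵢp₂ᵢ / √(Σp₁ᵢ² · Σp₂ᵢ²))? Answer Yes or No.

Yes

Proportions for morphospecies II (n=239): 36/239=0.1506, 20/239=0.0837, 31/239=0.1297, 35/239=0.1464, 11/239=0.0460, 33/239=0.1381, 38/239=0.1590, 35/239=0.1464
Proportions for morphospecies I (n=202): 30/202=0.1485, 1/202=0.0050, 2/202=0.0099, 51/202=0.2525, 83/202=0.4109, 30/202=0.1485, 3/202=0.0149, 2/202=0.0099
Σ p₁ᵢp₂ᵢ = 0.022364 + 0.000419 + 0.001284 + 0.036966 + 0.018901 + 0.020508 + 0.002369 + 0.001449 = 0.104260
Σp_1ᵢ² = 0.1506² + 0.0837² + 0.1297² + 0.1464² + 0.0460² + 0.1381² + 0.1590² + 0.1464² = 0.022680 + 0.007006 + 0.016822 + 0.021433 + 0.002116 + 0.019072 + 0.025281 + 0.021433 = 0.135843
Σp_2ᵢ² = 0.1485² + 0.0050² + 0.0099² + 0.2525² + 0.4109² + 0.1485² + 0.0149² + 0.0099² = 0.022052 + 0.000025 + 0.000098 + 0.063756 + 0.168839 + 0.022052 + 0.000222 + 0.000098 = 0.277142
O = 0.104260 / √(0.135843 × 0.277142) = 0.104260 / 0.1940304 = 0.5373
O = 0.5373 > 0.3 → Yes.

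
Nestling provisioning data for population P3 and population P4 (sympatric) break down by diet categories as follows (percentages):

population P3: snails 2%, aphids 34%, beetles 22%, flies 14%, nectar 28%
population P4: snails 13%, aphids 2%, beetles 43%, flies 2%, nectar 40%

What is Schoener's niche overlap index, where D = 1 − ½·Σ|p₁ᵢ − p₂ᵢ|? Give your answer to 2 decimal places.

0.56

Convert percentages to proportions (divide by 100).
Σ|p₁ᵢ − p₂ᵢ| = 0.11 + 0.32 + 0.21 + 0.12 + 0.12 = 0.88
D = 1 − ½ × 0.88 = 1 − 0.440 = 0.5600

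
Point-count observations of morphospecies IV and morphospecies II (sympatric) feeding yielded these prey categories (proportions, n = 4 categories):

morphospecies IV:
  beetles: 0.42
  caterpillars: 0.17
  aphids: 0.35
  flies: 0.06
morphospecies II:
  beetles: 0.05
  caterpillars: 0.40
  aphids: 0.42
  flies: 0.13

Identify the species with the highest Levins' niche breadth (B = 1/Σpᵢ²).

morphospecies IV

Σp_IVᵢ² = 0.42² + 0.17² + 0.35² + 0.06² = 0.1764 + 0.0289 + 0.1225 + 0.0036 = 0.3314
B_IV = 1 / 0.3314 = 3.0175
Σp_IIᵢ² = 0.05² + 0.40² + 0.42² + 0.13² = 0.0025 + 0.1600 + 0.1764 + 0.0169 = 0.3558
B_II = 1 / 0.3558 = 2.8106
Highest B → broadest niche (most generalist): morphospecies IV (B = 3.02).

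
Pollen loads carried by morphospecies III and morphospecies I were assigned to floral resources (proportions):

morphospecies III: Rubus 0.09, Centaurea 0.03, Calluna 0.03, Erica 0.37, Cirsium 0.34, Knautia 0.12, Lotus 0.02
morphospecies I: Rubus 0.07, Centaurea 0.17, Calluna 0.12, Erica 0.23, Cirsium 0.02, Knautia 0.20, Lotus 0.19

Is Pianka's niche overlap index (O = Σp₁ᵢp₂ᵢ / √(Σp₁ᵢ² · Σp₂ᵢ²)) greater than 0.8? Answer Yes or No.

Σ p₁ᵢp₂ᵢ = 0.0063 + 0.0051 + 0.0036 + 0.0851 + 0.0068 + 0.0240 + 0.0038 = 0.1347
Σp_1ᵢ² = 0.09² + 0.03² + 0.03² + 0.37² + 0.34² + 0.12² + 0.02² = 0.0081 + 0.0009 + 0.0009 + 0.1369 + 0.1156 + 0.0144 + 0.0004 = 0.2772
Σp_2ᵢ² = 0.07² + 0.17² + 0.12² + 0.23² + 0.02² + 0.20² + 0.19² = 0.0049 + 0.0289 + 0.0144 + 0.0529 + 0.0004 + 0.0400 + 0.0361 = 0.1776
O = 0.1347 / √(0.2772 × 0.1776) = 0.1347 / 0.22188 = 0.6071
O = 0.6071 < 0.8 → No.

No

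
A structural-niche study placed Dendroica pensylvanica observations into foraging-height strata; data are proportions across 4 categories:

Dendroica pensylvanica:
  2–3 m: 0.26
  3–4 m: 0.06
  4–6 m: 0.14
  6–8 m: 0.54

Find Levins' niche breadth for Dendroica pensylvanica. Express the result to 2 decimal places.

2.62

Σpᵢ² = 0.26² + 0.06² + 0.14² + 0.54² = 0.0676 + 0.0036 + 0.0196 + 0.2916 = 0.3824
B = 1 / 0.3824 = 2.6151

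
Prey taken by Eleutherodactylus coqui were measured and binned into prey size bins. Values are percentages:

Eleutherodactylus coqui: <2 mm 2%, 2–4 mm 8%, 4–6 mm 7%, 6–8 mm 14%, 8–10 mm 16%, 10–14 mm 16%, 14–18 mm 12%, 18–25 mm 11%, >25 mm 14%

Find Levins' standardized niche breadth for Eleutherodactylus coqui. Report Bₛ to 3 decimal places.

0.847

Convert percentages to proportions (divide by 100).
Σpᵢ² = 0.02² + 0.08² + 0.07² + 0.14² + 0.16² + 0.16² + 0.12² + 0.11² + 0.14² = 0.0004 + 0.0064 + 0.0049 + 0.0196 + 0.0256 + 0.0256 + 0.0144 + 0.0121 + 0.0196 = 0.1286
B = 1 / 0.1286 = 7.77605
Bₛ = (B − 1)/(n − 1) = (7.77605 − 1)/(9 − 1) = 6.77605/8 = 0.84701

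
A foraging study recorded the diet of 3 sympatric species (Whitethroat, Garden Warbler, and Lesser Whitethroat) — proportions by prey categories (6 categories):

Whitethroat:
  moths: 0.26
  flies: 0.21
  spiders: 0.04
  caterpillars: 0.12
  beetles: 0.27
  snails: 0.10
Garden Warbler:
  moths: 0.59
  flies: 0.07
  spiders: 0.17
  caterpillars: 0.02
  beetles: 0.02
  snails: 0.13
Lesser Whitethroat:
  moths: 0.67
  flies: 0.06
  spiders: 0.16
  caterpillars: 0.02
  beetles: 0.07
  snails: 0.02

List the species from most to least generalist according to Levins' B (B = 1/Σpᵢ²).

Whitethroat > Garden Warbler > Lesser Whitethroat

Σp_Whitᵢ² = 0.26² + 0.21² + 0.04² + 0.12² + 0.27² + 0.10² = 0.0676 + 0.0441 + 0.0016 + 0.0144 + 0.0729 + 0.0100 = 0.2106
B_Whit = 1 / 0.2106 = 4.7483
Σp_Gardᵢ² = 0.59² + 0.07² + 0.17² + 0.02² + 0.02² + 0.13² = 0.3481 + 0.0049 + 0.0289 + 0.0004 + 0.0004 + 0.0169 = 0.3996
B_Gard = 1 / 0.3996 = 2.5025
Σp_Lessᵢ² = 0.67² + 0.06² + 0.16² + 0.02² + 0.07² + 0.02² = 0.4489 + 0.0036 + 0.0256 + 0.0004 + 0.0049 + 0.0004 = 0.4838
B_Less = 1 / 0.4838 = 2.0670
Ranking by B (broadest → narrowest): Whitethroat (4.75) > Garden Warbler (2.50) > Lesser Whitethroat (2.07)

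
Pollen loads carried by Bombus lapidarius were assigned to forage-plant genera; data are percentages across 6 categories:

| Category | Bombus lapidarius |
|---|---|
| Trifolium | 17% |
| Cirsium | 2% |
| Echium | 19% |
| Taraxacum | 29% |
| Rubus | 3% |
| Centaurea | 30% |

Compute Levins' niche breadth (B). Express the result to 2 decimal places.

4.16

Convert percentages to proportions (divide by 100).
Σpᵢ² = 0.17² + 0.02² + 0.19² + 0.29² + 0.03² + 0.30² = 0.0289 + 0.0004 + 0.0361 + 0.0841 + 0.0009 + 0.0900 = 0.2404
B = 1 / 0.2404 = 4.1597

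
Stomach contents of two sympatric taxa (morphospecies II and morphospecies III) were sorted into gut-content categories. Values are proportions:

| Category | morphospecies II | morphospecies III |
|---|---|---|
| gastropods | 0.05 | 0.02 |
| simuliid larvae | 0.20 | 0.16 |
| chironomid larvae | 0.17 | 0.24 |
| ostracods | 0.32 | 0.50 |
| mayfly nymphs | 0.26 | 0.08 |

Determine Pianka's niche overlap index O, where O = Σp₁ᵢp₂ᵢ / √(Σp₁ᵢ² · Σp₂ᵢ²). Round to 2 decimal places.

Σ p₁ᵢp₂ᵢ = 0.0010 + 0.0320 + 0.0408 + 0.1600 + 0.0208 = 0.2546
Σp_1ᵢ² = 0.05² + 0.20² + 0.17² + 0.32² + 0.26² = 0.0025 + 0.0400 + 0.0289 + 0.1024 + 0.0676 = 0.2414
Σp_2ᵢ² = 0.02² + 0.16² + 0.24² + 0.50² + 0.08² = 0.0004 + 0.0256 + 0.0576 + 0.2500 + 0.0064 = 0.3400
O = 0.2546 / √(0.2414 × 0.3400) = 0.2546 / 0.28649 = 0.8887

0.89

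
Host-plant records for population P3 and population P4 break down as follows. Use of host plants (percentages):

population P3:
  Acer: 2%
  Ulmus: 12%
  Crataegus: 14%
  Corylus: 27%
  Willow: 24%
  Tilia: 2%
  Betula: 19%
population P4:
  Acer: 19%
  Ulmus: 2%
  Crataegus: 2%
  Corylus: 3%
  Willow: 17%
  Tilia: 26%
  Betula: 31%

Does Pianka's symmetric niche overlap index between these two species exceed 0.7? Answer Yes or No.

No

Convert percentages to proportions (divide by 100).
Σ p₁ᵢp₂ᵢ = 0.0038 + 0.0024 + 0.0028 + 0.0081 + 0.0408 + 0.0052 + 0.0589 = 0.1220
Σp_1ᵢ² = 0.02² + 0.12² + 0.14² + 0.27² + 0.24² + 0.02² + 0.19² = 0.0004 + 0.0144 + 0.0196 + 0.0729 + 0.0576 + 0.0004 + 0.0361 = 0.2014
Σp_2ᵢ² = 0.19² + 0.02² + 0.02² + 0.03² + 0.17² + 0.26² + 0.31² = 0.0361 + 0.0004 + 0.0004 + 0.0009 + 0.0289 + 0.0676 + 0.0961 = 0.2304
O = 0.1220 / √(0.2014 × 0.2304) = 0.1220 / 0.21541 = 0.5664
O = 0.5664 < 0.7 → No.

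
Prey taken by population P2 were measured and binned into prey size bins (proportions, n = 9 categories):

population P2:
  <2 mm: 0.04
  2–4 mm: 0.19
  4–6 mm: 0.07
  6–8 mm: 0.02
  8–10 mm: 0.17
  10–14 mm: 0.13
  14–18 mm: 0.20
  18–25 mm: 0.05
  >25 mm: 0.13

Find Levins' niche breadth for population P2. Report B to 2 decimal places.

Σpᵢ² = 0.04² + 0.19² + 0.07² + 0.02² + 0.17² + 0.13² + 0.20² + 0.05² + 0.13² = 0.0016 + 0.0361 + 0.0049 + 0.0004 + 0.0289 + 0.0169 + 0.0400 + 0.0025 + 0.0169 = 0.1482
B = 1 / 0.1482 = 6.7476

6.75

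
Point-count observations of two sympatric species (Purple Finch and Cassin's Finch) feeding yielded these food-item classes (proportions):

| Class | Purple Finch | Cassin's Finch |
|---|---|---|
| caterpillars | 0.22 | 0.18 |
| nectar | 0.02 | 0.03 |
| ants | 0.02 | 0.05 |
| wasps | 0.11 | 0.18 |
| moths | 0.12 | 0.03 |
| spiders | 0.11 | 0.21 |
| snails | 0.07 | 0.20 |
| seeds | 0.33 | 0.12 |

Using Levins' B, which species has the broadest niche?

Cassin's Finch

Σp_Purpᵢ² = 0.22² + 0.02² + 0.02² + 0.11² + 0.12² + 0.11² + 0.07² + 0.33² = 0.0484 + 0.0004 + 0.0004 + 0.0121 + 0.0144 + 0.0121 + 0.0049 + 0.1089 = 0.2016
B_Purp = 1 / 0.2016 = 4.9603
Σp_Cassᵢ² = 0.18² + 0.03² + 0.05² + 0.18² + 0.03² + 0.21² + 0.20² + 0.12² = 0.0324 + 0.0009 + 0.0025 + 0.0324 + 0.0009 + 0.0441 + 0.0400 + 0.0144 = 0.1676
B_Cass = 1 / 0.1676 = 5.9666
Highest B → broadest niche (most generalist): Cassin's Finch (B = 5.97).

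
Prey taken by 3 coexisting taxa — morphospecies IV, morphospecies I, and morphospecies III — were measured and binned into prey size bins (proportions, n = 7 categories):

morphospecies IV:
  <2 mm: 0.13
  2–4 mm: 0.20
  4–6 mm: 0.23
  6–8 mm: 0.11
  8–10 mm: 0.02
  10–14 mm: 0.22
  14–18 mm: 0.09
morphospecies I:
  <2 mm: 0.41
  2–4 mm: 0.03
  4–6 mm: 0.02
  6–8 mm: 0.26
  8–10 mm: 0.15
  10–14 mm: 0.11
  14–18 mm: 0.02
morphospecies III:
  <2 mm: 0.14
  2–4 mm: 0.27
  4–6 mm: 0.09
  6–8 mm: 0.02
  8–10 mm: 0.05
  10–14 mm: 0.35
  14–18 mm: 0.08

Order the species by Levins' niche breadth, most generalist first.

morphospecies IV > morphospecies III > morphospecies I

Σp_IVᵢ² = 0.13² + 0.20² + 0.23² + 0.11² + 0.02² + 0.22² + 0.09² = 0.0169 + 0.0400 + 0.0529 + 0.0121 + 0.0004 + 0.0484 + 0.0081 = 0.1788
B_IV = 1 / 0.1788 = 5.5928
Σp_Iᵢ² = 0.41² + 0.03² + 0.02² + 0.26² + 0.15² + 0.11² + 0.02² = 0.1681 + 0.0009 + 0.0004 + 0.0676 + 0.0225 + 0.0121 + 0.0004 = 0.2720
B_I = 1 / 0.2720 = 3.6765
Σp_IIIᵢ² = 0.14² + 0.27² + 0.09² + 0.02² + 0.05² + 0.35² + 0.08² = 0.0196 + 0.0729 + 0.0081 + 0.0004 + 0.0025 + 0.1225 + 0.0064 = 0.2324
B_III = 1 / 0.2324 = 4.3029
Ranking by B (broadest → narrowest): morphospecies IV (5.59) > morphospecies III (4.30) > morphospecies I (3.68)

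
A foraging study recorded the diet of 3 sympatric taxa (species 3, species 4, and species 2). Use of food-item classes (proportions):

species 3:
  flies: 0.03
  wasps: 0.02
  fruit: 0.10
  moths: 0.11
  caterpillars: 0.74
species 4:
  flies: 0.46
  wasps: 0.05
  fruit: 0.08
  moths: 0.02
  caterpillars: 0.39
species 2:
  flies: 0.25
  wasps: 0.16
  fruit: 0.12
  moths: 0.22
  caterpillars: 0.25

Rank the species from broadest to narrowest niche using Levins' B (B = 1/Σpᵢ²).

species 2 > species 4 > species 3

Σp_3ᵢ² = 0.03² + 0.02² + 0.10² + 0.11² + 0.74² = 0.0009 + 0.0004 + 0.0100 + 0.0121 + 0.5476 = 0.5710
B_3 = 1 / 0.5710 = 1.7513
Σp_4ᵢ² = 0.46² + 0.05² + 0.08² + 0.02² + 0.39² = 0.2116 + 0.0025 + 0.0064 + 0.0004 + 0.1521 = 0.3730
B_4 = 1 / 0.3730 = 2.6810
Σp_2ᵢ² = 0.25² + 0.16² + 0.12² + 0.22² + 0.25² = 0.0625 + 0.0256 + 0.0144 + 0.0484 + 0.0625 = 0.2134
B_2 = 1 / 0.2134 = 4.6860
Ranking by B (broadest → narrowest): species 2 (4.69) > species 4 (2.68) > species 3 (1.75)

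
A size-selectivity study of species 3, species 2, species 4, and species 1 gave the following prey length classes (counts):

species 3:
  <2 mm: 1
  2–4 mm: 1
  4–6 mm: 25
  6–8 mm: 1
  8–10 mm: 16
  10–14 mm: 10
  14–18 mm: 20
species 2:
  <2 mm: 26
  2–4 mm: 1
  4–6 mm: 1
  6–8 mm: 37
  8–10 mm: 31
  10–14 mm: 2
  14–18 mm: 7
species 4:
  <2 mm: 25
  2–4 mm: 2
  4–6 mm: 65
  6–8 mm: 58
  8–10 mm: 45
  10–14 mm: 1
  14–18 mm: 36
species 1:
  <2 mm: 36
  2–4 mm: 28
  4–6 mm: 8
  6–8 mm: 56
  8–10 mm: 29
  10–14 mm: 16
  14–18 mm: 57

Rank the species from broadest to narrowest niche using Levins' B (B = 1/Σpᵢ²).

Proportions for species 3 (n=74): 1/74=0.0135, 1/74=0.0135, 25/74=0.3378, 1/74=0.0135, 16/74=0.2162, 10/74=0.1351, 20/74=0.2703
Proportions for species 2 (n=105): 26/105=0.2476, 1/105=0.0095, 1/105=0.0095, 37/105=0.3524, 31/105=0.2952, 2/105=0.0190, 7/105=0.0667
Proportions for species 4 (n=232): 25/232=0.1078, 2/232=0.0086, 65/232=0.2802, 58/232=0.2500, 45/232=0.1940, 1/232=0.0043, 36/232=0.1552
Proportions for species 1 (n=230): 36/230=0.1565, 28/230=0.1217, 8/230=0.0348, 56/230=0.2435, 29/230=0.1261, 16/230=0.0696, 57/230=0.2478
Σp_3ᵢ² = 0.0135² + 0.0135² + 0.3378² + 0.0135² + 0.2162² + 0.1351² + 0.2703² = 0.000182 + 0.000182 + 0.114109 + 0.000182 + 0.046742 + 0.018252 + 0.073062 = 0.252711
B_3 = 1 / 0.252711 = 3.9571
Σp_2ᵢ² = 0.2476² + 0.0095² + 0.0095² + 0.3524² + 0.2952² + 0.0190² + 0.0667² = 0.061306 + 0.000090 + 0.000090 + 0.124186 + 0.087143 + 0.000361 + 0.004449 = 0.277625
B_2 = 1 / 0.277625 = 3.6020
Σp_4ᵢ² = 0.1078² + 0.0086² + 0.2802² + 0.2500² + 0.1940² + 0.0043² + 0.1552² = 0.011621 + 0.000074 + 0.078512 + 0.062500 + 0.037636 + 0.000018 + 0.024087 = 0.214448
B_4 = 1 / 0.214448 = 4.6631
Σp_1ᵢ² = 0.1565² + 0.1217² + 0.0348² + 0.2435² + 0.1261² + 0.0696² + 0.2478² = 0.024492 + 0.014811 + 0.001211 + 0.059292 + 0.015901 + 0.004844 + 0.061405 = 0.181956
B_1 = 1 / 0.181956 = 5.4958
Ranking by B (broadest → narrowest): species 1 (5.50) > species 4 (4.66) > species 3 (3.96) > species 2 (3.60)

species 1 > species 4 > species 3 > species 2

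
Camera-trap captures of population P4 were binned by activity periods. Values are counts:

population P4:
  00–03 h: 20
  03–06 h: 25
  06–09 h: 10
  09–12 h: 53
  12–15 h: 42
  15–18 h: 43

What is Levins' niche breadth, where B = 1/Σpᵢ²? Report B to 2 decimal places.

4.94

Proportions for population P4 (n=193): 20/193=0.1036, 25/193=0.1295, 10/193=0.0518, 53/193=0.2746, 42/193=0.2176, 43/193=0.2228
Σpᵢ² = 0.1036² + 0.1295² + 0.0518² + 0.2746² + 0.2176² + 0.2228² = 0.010733 + 0.016770 + 0.002683 + 0.075405 + 0.047350 + 0.049640 = 0.202581
B = 1 / 0.202581 = 4.9363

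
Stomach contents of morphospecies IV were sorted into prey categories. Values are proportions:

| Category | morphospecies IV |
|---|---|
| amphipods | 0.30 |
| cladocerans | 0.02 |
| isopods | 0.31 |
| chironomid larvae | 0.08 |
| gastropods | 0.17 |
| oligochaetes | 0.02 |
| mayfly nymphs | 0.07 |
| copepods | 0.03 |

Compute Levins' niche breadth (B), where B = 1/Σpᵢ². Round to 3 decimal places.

Σpᵢ² = 0.30² + 0.02² + 0.31² + 0.08² + 0.17² + 0.02² + 0.07² + 0.03² = 0.0900 + 0.0004 + 0.0961 + 0.0064 + 0.0289 + 0.0004 + 0.0049 + 0.0009 = 0.2280
B = 1 / 0.2280 = 4.38596

4.386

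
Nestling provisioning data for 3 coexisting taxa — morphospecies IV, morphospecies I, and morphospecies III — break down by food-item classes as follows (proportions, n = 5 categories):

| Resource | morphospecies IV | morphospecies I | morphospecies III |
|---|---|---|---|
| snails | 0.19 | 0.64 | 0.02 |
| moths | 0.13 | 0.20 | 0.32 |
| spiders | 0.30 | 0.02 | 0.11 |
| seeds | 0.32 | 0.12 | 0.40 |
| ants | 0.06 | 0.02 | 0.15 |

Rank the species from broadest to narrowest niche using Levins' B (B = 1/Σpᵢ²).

Σp_IVᵢ² = 0.19² + 0.13² + 0.30² + 0.32² + 0.06² = 0.0361 + 0.0169 + 0.0900 + 0.1024 + 0.0036 = 0.2490
B_IV = 1 / 0.2490 = 4.0161
Σp_Iᵢ² = 0.64² + 0.20² + 0.02² + 0.12² + 0.02² = 0.4096 + 0.0400 + 0.0004 + 0.0144 + 0.0004 = 0.4648
B_I = 1 / 0.4648 = 2.1515
Σp_IIIᵢ² = 0.02² + 0.32² + 0.11² + 0.40² + 0.15² = 0.0004 + 0.1024 + 0.0121 + 0.1600 + 0.0225 = 0.2974
B_III = 1 / 0.2974 = 3.3625
Ranking by B (broadest → narrowest): morphospecies IV (4.02) > morphospecies III (3.36) > morphospecies I (2.15)

morphospecies IV > morphospecies III > morphospecies I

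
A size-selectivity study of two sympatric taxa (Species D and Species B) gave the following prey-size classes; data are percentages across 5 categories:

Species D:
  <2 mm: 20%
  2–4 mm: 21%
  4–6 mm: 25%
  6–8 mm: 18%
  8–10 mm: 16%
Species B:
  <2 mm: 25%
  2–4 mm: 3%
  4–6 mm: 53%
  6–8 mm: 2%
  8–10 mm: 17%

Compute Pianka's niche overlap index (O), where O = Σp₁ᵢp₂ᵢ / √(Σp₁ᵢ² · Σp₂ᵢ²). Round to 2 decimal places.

0.79

Convert percentages to proportions (divide by 100).
Σ p₁ᵢp₂ᵢ = 0.0500 + 0.0063 + 0.1325 + 0.0036 + 0.0272 = 0.2196
Σp_1ᵢ² = 0.20² + 0.21² + 0.25² + 0.18² + 0.16² = 0.0400 + 0.0441 + 0.0625 + 0.0324 + 0.0256 = 0.2046
Σp_2ᵢ² = 0.25² + 0.03² + 0.53² + 0.02² + 0.17² = 0.0625 + 0.0009 + 0.2809 + 0.0004 + 0.0289 = 0.3736
O = 0.2196 / √(0.2046 × 0.3736) = 0.2196 / 0.27648 = 0.7943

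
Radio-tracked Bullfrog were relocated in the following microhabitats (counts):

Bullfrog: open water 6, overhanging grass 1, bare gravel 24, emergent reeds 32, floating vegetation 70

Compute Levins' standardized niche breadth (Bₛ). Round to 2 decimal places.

0.43

Proportions for Bullfrog (n=133): 6/133=0.0451, 1/133=0.0075, 24/133=0.1805, 32/133=0.2406, 70/133=0.5263
Σpᵢ² = 0.0451² + 0.0075² + 0.1805² + 0.2406² + 0.5263² = 0.002034 + 0.000056 + 0.032580 + 0.057888 + 0.276992 = 0.369550
B = 1 / 0.369550 = 2.7060
Bₛ = (B − 1)/(n − 1) = (2.7060 − 1)/(5 − 1) = 1.7060/4 = 0.4265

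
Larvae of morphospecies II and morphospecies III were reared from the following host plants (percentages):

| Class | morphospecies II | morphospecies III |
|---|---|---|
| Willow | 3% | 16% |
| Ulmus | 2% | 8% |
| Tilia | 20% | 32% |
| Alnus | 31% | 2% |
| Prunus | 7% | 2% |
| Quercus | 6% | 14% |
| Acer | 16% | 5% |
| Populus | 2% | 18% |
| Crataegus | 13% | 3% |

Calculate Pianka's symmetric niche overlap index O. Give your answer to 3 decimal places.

Convert percentages to proportions (divide by 100).
Σ p₁ᵢp₂ᵢ = 0.0048 + 0.0016 + 0.0640 + 0.0062 + 0.0014 + 0.0084 + 0.0080 + 0.0036 + 0.0039 = 0.1019
Σp_1ᵢ² = 0.03² + 0.02² + 0.20² + 0.31² + 0.07² + 0.06² + 0.16² + 0.02² + 0.13² = 0.0009 + 0.0004 + 0.0400 + 0.0961 + 0.0049 + 0.0036 + 0.0256 + 0.0004 + 0.0169 = 0.1888
Σp_2ᵢ² = 0.16² + 0.08² + 0.32² + 0.02² + 0.02² + 0.14² + 0.05² + 0.18² + 0.03² = 0.0256 + 0.0064 + 0.1024 + 0.0004 + 0.0004 + 0.0196 + 0.0025 + 0.0324 + 0.0009 = 0.1906
O = 0.1019 / √(0.1888 × 0.1906) = 0.1019 / 0.189698 = 0.53717

0.537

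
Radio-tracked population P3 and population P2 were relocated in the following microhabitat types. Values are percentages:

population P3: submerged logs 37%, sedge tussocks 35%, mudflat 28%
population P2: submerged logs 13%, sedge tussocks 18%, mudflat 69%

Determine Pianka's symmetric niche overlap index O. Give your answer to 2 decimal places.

Convert percentages to proportions (divide by 100).
Σ p₁ᵢp₂ᵢ = 0.0481 + 0.0630 + 0.1932 = 0.3043
Σp_1ᵢ² = 0.37² + 0.35² + 0.28² = 0.1369 + 0.1225 + 0.0784 = 0.3378
Σp_2ᵢ² = 0.13² + 0.18² + 0.69² = 0.0169 + 0.0324 + 0.4761 = 0.5254
O = 0.3043 / √(0.3378 × 0.5254) = 0.3043 / 0.42128 = 0.7223

0.72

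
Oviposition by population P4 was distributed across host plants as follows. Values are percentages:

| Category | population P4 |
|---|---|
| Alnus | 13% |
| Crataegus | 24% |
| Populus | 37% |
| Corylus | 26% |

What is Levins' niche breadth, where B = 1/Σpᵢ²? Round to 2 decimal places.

3.58

Convert percentages to proportions (divide by 100).
Σpᵢ² = 0.13² + 0.24² + 0.37² + 0.26² = 0.0169 + 0.0576 + 0.1369 + 0.0676 = 0.2790
B = 1 / 0.2790 = 3.5842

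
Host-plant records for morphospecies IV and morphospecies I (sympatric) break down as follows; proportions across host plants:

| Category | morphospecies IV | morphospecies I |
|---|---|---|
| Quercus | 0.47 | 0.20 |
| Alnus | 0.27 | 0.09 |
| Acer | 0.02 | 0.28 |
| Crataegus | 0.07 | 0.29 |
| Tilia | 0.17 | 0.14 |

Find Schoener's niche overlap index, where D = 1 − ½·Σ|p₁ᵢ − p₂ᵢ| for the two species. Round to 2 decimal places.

Σ|p₁ᵢ − p₂ᵢ| = 0.27 + 0.18 + 0.26 + 0.22 + 0.03 = 0.96
D = 1 − ½ × 0.96 = 1 − 0.480 = 0.5200

0.52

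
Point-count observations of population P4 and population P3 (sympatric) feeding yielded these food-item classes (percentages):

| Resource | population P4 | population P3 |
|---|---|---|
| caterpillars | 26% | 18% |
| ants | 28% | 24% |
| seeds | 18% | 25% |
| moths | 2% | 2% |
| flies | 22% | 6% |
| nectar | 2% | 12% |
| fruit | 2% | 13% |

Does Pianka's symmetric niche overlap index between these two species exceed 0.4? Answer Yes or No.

Yes

Convert percentages to proportions (divide by 100).
Σ p₁ᵢp₂ᵢ = 0.0468 + 0.0672 + 0.0450 + 0.0004 + 0.0132 + 0.0024 + 0.0026 = 0.1776
Σp_1ᵢ² = 0.26² + 0.28² + 0.18² + 0.02² + 0.22² + 0.02² + 0.02² = 0.0676 + 0.0784 + 0.0324 + 0.0004 + 0.0484 + 0.0004 + 0.0004 = 0.2280
Σp_2ᵢ² = 0.18² + 0.24² + 0.25² + 0.02² + 0.06² + 0.12² + 0.13² = 0.0324 + 0.0576 + 0.0625 + 0.0004 + 0.0036 + 0.0144 + 0.0169 = 0.1878
O = 0.1776 / √(0.2280 × 0.1878) = 0.1776 / 0.20693 = 0.8583
O = 0.8583 > 0.4 → Yes.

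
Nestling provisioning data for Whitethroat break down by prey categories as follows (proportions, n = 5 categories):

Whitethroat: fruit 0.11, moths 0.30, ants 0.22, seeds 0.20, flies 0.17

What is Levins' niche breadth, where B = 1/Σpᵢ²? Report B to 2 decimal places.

4.56

Σpᵢ² = 0.11² + 0.30² + 0.22² + 0.20² + 0.17² = 0.0121 + 0.0900 + 0.0484 + 0.0400 + 0.0289 = 0.2194
B = 1 / 0.2194 = 4.5579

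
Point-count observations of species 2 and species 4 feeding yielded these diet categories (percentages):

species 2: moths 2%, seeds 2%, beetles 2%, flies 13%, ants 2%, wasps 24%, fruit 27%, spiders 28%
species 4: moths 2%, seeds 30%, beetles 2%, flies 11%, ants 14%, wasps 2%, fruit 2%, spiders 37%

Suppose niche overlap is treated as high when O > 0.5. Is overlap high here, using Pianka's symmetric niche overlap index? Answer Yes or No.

Convert percentages to proportions (divide by 100).
Σ p₁ᵢp₂ᵢ = 0.0004 + 0.0060 + 0.0004 + 0.0143 + 0.0028 + 0.0048 + 0.0054 + 0.1036 = 0.1377
Σp_1ᵢ² = 0.02² + 0.02² + 0.02² + 0.13² + 0.02² + 0.24² + 0.27² + 0.28² = 0.0004 + 0.0004 + 0.0004 + 0.0169 + 0.0004 + 0.0576 + 0.0729 + 0.0784 = 0.2274
Σp_2ᵢ² = 0.02² + 0.30² + 0.02² + 0.11² + 0.14² + 0.02² + 0.02² + 0.37² = 0.0004 + 0.0900 + 0.0004 + 0.0121 + 0.0196 + 0.0004 + 0.0004 + 0.1369 = 0.2602
O = 0.1377 / √(0.2274 × 0.2602) = 0.1377 / 0.24325 = 0.5661
O = 0.5661 > 0.5 → Yes.

Yes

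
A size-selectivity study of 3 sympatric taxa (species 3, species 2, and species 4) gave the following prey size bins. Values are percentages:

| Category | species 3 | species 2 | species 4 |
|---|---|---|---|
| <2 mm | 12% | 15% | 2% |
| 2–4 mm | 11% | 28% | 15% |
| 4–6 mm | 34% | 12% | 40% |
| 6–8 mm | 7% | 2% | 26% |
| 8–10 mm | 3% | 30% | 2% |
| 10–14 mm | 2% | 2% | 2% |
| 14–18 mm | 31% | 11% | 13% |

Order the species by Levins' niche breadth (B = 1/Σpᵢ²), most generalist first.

species 2 > species 3 > species 4

Convert percentages to proportions (divide by 100).
Σp_3ᵢ² = 0.12² + 0.11² + 0.34² + 0.07² + 0.03² + 0.02² + 0.31² = 0.0144 + 0.0121 + 0.1156 + 0.0049 + 0.0009 + 0.0004 + 0.0961 = 0.2444
B_3 = 1 / 0.2444 = 4.0917
Σp_2ᵢ² = 0.15² + 0.28² + 0.12² + 0.02² + 0.30² + 0.02² + 0.11² = 0.0225 + 0.0784 + 0.0144 + 0.0004 + 0.0900 + 0.0004 + 0.0121 = 0.2182
B_2 = 1 / 0.2182 = 4.5830
Σp_4ᵢ² = 0.02² + 0.15² + 0.40² + 0.26² + 0.02² + 0.02² + 0.13² = 0.0004 + 0.0225 + 0.1600 + 0.0676 + 0.0004 + 0.0004 + 0.0169 = 0.2682
B_4 = 1 / 0.2682 = 3.7286
Ranking by B (broadest → narrowest): species 2 (4.58) > species 3 (4.09) > species 4 (3.73)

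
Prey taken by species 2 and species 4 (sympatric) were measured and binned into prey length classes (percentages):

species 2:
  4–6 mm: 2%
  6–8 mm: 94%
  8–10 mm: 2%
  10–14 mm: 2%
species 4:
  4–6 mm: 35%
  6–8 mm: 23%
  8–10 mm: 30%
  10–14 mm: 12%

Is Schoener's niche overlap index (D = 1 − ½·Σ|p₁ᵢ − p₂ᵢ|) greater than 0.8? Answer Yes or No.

No

Convert percentages to proportions (divide by 100).
Σ|p₁ᵢ − p₂ᵢ| = 0.33 + 0.71 + 0.28 + 0.10 = 1.42
D = 1 − ½ × 1.42 = 1 − 0.710 = 0.2900
D = 0.2900 < 0.8 → No.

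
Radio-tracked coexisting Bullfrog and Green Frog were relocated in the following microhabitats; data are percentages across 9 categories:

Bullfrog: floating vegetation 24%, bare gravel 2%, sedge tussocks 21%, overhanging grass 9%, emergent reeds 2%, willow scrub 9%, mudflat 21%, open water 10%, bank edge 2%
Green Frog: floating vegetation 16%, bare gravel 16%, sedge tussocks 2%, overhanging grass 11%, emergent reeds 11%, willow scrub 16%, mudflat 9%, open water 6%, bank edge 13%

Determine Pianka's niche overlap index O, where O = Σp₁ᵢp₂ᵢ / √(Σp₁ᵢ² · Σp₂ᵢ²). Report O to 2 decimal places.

Convert percentages to proportions (divide by 100).
Σ p₁ᵢp₂ᵢ = 0.0384 + 0.0032 + 0.0042 + 0.0099 + 0.0022 + 0.0144 + 0.0189 + 0.0060 + 0.0026 = 0.0998
Σp_1ᵢ² = 0.24² + 0.02² + 0.21² + 0.09² + 0.02² + 0.09² + 0.21² + 0.10² + 0.02² = 0.0576 + 0.0004 + 0.0441 + 0.0081 + 0.0004 + 0.0081 + 0.0441 + 0.0100 + 0.0004 = 0.1732
Σp_2ᵢ² = 0.16² + 0.16² + 0.02² + 0.11² + 0.11² + 0.16² + 0.09² + 0.06² + 0.13² = 0.0256 + 0.0256 + 0.0004 + 0.0121 + 0.0121 + 0.0256 + 0.0081 + 0.0036 + 0.0169 = 0.1300
O = 0.0998 / √(0.1732 × 0.1300) = 0.0998 / 0.15005 = 0.6651

0.67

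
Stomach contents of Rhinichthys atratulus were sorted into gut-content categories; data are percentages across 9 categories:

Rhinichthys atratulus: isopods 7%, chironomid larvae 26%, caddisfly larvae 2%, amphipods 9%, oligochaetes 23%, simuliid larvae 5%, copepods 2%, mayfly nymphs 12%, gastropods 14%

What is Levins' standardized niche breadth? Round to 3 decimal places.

0.607

Convert percentages to proportions (divide by 100).
Σpᵢ² = 0.07² + 0.26² + 0.02² + 0.09² + 0.23² + 0.05² + 0.02² + 0.12² + 0.14² = 0.0049 + 0.0676 + 0.0004 + 0.0081 + 0.0529 + 0.0025 + 0.0004 + 0.0144 + 0.0196 = 0.1708
B = 1 / 0.1708 = 5.85480
Bₛ = (B − 1)/(n − 1) = (5.85480 − 1)/(9 − 1) = 4.85480/8 = 0.60685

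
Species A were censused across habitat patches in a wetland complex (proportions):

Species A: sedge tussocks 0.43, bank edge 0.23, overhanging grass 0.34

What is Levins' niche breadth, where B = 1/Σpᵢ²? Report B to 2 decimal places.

Σpᵢ² = 0.43² + 0.23² + 0.34² = 0.1849 + 0.0529 + 0.1156 = 0.3534
B = 1 / 0.3534 = 2.8297

2.83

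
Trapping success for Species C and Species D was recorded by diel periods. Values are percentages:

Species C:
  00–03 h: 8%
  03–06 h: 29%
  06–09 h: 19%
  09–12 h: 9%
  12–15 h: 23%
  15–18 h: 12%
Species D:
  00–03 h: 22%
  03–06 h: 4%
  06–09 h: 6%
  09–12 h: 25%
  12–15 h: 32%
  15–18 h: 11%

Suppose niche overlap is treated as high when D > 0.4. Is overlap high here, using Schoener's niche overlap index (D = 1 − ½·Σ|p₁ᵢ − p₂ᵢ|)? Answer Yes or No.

Yes

Convert percentages to proportions (divide by 100).
Σ|p₁ᵢ − p₂ᵢ| = 0.14 + 0.25 + 0.13 + 0.16 + 0.09 + 0.01 = 0.78
D = 1 − ½ × 0.78 = 1 − 0.390 = 0.6100
D = 0.6100 > 0.4 → Yes.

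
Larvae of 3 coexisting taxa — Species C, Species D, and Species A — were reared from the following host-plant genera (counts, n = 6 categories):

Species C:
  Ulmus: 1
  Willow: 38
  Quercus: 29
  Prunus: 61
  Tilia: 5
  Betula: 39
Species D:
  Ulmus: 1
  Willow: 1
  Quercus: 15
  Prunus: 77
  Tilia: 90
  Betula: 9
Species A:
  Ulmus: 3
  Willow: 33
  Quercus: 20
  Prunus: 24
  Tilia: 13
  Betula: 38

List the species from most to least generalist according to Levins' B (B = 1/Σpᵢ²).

Proportions for Species C (n=173): 1/173=0.0058, 38/173=0.2197, 29/173=0.1676, 61/173=0.3526, 5/173=0.0289, 39/173=0.2254
Proportions for Species D (n=193): 1/193=0.0052, 1/193=0.0052, 15/193=0.0777, 77/193=0.3990, 90/193=0.4663, 9/193=0.0466
Proportions for Species A (n=131): 3/131=0.0229, 33/131=0.2519, 20/131=0.1527, 24/131=0.1832, 13/131=0.0992, 38/131=0.2901
Σp_Cᵢ² = 0.0058² + 0.2197² + 0.1676² + 0.3526² + 0.0289² + 0.2254² = 0.000034 + 0.048268 + 0.028090 + 0.124327 + 0.000835 + 0.050805 = 0.252359
B_C = 1 / 0.252359 = 3.9626
Σp_Dᵢ² = 0.0052² + 0.0052² + 0.0777² + 0.3990² + 0.4663² + 0.0466² = 0.000027 + 0.000027 + 0.006037 + 0.159201 + 0.217436 + 0.002172 = 0.384900
B_D = 1 / 0.384900 = 2.5981
Σp_Aᵢ² = 0.0229² + 0.2519² + 0.1527² + 0.1832² + 0.0992² + 0.2901² = 0.000524 + 0.063454 + 0.023317 + 0.033562 + 0.009841 + 0.084158 = 0.214856
B_A = 1 / 0.214856 = 4.6543
Ranking by B (broadest → narrowest): Species A (4.65) > Species C (3.96) > Species D (2.60)

Species A > Species C > Species D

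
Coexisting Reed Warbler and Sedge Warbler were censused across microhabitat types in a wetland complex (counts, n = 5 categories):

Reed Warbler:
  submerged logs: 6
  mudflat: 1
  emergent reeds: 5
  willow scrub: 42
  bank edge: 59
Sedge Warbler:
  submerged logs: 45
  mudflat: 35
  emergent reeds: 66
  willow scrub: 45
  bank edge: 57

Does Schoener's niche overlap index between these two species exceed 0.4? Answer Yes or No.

Proportions for Reed Warbler (n=113): 6/113=0.0531, 1/113=0.0088, 5/113=0.0442, 42/113=0.3717, 59/113=0.5221
Proportions for Sedge Warbler (n=248): 45/248=0.1815, 35/248=0.1411, 66/248=0.2661, 45/248=0.1815, 57/248=0.2298
Σ|p₁ᵢ − p₂ᵢ| = 0.1284 + 0.1323 + 0.2219 + 0.1902 + 0.2923 = 0.9651
D = 1 − ½ × 0.9651 = 1 − 0.48255 = 0.51745
D = 0.51745 > 0.4 → Yes.

Yes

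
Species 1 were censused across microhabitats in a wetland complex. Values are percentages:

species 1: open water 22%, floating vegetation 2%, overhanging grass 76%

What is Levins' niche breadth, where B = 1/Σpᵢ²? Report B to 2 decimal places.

1.60

Convert percentages to proportions (divide by 100).
Σpᵢ² = 0.22² + 0.02² + 0.76² = 0.0484 + 0.0004 + 0.5776 = 0.6264
B = 1 / 0.6264 = 1.5964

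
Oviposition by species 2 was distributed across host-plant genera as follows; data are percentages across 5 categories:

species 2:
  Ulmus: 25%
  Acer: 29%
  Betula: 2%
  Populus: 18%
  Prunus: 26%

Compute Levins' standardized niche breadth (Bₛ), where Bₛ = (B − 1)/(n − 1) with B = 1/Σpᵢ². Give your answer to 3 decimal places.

Convert percentages to proportions (divide by 100).
Σpᵢ² = 0.25² + 0.29² + 0.02² + 0.18² + 0.26² = 0.0625 + 0.0841 + 0.0004 + 0.0324 + 0.0676 = 0.2470
B = 1 / 0.2470 = 4.04858
Bₛ = (B − 1)/(n − 1) = (4.04858 − 1)/(5 − 1) = 3.04858/4 = 0.76215

0.762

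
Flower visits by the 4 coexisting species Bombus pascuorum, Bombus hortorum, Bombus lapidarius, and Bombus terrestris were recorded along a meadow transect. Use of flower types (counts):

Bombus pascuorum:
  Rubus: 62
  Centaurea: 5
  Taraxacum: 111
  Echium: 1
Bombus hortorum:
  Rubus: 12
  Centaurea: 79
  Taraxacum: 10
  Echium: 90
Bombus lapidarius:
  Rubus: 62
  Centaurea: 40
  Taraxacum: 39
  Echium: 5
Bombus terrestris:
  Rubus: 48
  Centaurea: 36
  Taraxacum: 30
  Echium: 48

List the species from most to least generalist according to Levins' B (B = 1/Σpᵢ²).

Proportions for Bombus pascuorum (n=179): 62/179=0.3464, 5/179=0.0279, 111/179=0.6201, 1/179=0.0056
Proportions for Bombus hortorum (n=191): 12/191=0.0628, 79/191=0.4136, 10/191=0.0524, 90/191=0.4712
Proportions for Bombus lapidarius (n=146): 62/146=0.4247, 40/146=0.2740, 39/146=0.2671, 5/146=0.0342
Proportions for Bombus terrestris (n=162): 48/162=0.2963, 36/162=0.2222, 30/162=0.1852, 48/162=0.2963
Σp_pascᵢ² = 0.3464² + 0.0279² + 0.6201² + 0.0056² = 0.119993 + 0.000778 + 0.384524 + 0.000031 = 0.505326
B_pasc = 1 / 0.505326 = 1.9789
Σp_hortᵢ² = 0.0628² + 0.4136² + 0.0524² + 0.4712² = 0.003944 + 0.171065 + 0.002746 + 0.222029 = 0.399784
B_hort = 1 / 0.399784 = 2.5014
Σp_lapiᵢ² = 0.4247² + 0.2740² + 0.2671² + 0.0342² = 0.180370 + 0.075076 + 0.071342 + 0.001170 = 0.327958
B_lapi = 1 / 0.327958 = 3.0492
Σp_terrᵢ² = 0.2963² + 0.2222² + 0.1852² + 0.2963² = 0.087794 + 0.049373 + 0.034299 + 0.087794 = 0.259260
B_terr = 1 / 0.259260 = 3.8571
Ranking by B (broadest → narrowest): Bombus terrestris (3.86) > Bombus lapidarius (3.05) > Bombus hortorum (2.50) > Bombus pascuorum (1.98)

Bombus terrestris > Bombus lapidarius > Bombus hortorum > Bombus pascuorum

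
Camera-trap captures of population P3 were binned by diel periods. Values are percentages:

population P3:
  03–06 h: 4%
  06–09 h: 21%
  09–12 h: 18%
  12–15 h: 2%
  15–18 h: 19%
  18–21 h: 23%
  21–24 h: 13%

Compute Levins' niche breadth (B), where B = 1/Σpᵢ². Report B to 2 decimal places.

5.42

Convert percentages to proportions (divide by 100).
Σpᵢ² = 0.04² + 0.21² + 0.18² + 0.02² + 0.19² + 0.23² + 0.13² = 0.0016 + 0.0441 + 0.0324 + 0.0004 + 0.0361 + 0.0529 + 0.0169 = 0.1844
B = 1 / 0.1844 = 5.4230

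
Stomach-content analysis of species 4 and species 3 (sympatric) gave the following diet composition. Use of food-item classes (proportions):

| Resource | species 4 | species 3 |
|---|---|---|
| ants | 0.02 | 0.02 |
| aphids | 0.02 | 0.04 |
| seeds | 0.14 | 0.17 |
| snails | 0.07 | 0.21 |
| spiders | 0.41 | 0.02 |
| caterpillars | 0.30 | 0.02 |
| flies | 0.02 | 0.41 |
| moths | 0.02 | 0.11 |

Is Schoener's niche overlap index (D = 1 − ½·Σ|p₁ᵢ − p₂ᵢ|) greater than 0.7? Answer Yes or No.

No

Σ|p₁ᵢ − p₂ᵢ| = 0.00 + 0.02 + 0.03 + 0.14 + 0.39 + 0.28 + 0.39 + 0.09 = 1.34
D = 1 − ½ × 1.34 = 1 − 0.670 = 0.3300
D = 0.3300 < 0.7 → No.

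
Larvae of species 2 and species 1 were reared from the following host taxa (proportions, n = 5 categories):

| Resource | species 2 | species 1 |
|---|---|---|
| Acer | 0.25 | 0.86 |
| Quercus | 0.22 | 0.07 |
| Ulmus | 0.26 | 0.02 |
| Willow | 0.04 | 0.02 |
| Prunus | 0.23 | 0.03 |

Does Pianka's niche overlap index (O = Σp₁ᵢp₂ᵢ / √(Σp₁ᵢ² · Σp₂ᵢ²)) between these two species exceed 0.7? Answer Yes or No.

Σ p₁ᵢp₂ᵢ = 0.2150 + 0.0154 + 0.0052 + 0.0008 + 0.0069 = 0.2433
Σp_1ᵢ² = 0.25² + 0.22² + 0.26² + 0.04² + 0.23² = 0.0625 + 0.0484 + 0.0676 + 0.0016 + 0.0529 = 0.2330
Σp_2ᵢ² = 0.86² + 0.07² + 0.02² + 0.02² + 0.03² = 0.7396 + 0.0049 + 0.0004 + 0.0004 + 0.0009 = 0.7462
O = 0.2433 / √(0.2330 × 0.7462) = 0.2433 / 0.41697 = 0.5835
O = 0.5835 < 0.7 → No.

No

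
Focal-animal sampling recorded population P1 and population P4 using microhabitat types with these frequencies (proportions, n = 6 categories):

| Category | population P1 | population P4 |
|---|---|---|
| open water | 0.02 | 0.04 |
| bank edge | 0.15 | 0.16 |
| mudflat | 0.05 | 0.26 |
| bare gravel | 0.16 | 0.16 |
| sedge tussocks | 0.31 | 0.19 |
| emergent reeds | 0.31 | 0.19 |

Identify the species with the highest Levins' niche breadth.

population P4

Σp_P1ᵢ² = 0.02² + 0.15² + 0.05² + 0.16² + 0.31² + 0.31² = 0.0004 + 0.0225 + 0.0025 + 0.0256 + 0.0961 + 0.0961 = 0.2432
B_P1 = 1 / 0.2432 = 4.1118
Σp_P4ᵢ² = 0.04² + 0.16² + 0.26² + 0.16² + 0.19² + 0.19² = 0.0016 + 0.0256 + 0.0676 + 0.0256 + 0.0361 + 0.0361 = 0.1926
B_P4 = 1 / 0.1926 = 5.1921
Highest B → broadest niche (most generalist): population P4 (B = 5.19).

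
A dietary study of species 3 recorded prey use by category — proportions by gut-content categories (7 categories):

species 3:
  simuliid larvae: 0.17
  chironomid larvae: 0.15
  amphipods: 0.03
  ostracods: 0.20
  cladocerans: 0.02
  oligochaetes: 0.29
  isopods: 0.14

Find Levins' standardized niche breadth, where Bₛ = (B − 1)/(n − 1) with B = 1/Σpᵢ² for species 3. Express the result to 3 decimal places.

0.682

Σpᵢ² = 0.17² + 0.15² + 0.03² + 0.20² + 0.02² + 0.29² + 0.14² = 0.0289 + 0.0225 + 0.0009 + 0.0400 + 0.0004 + 0.0841 + 0.0196 = 0.1964
B = 1 / 0.1964 = 5.09165
Bₛ = (B − 1)/(n − 1) = (5.09165 − 1)/(7 − 1) = 4.09165/6 = 0.68194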